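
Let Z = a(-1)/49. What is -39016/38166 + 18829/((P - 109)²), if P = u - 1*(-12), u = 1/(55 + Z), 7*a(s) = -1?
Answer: 62569848271720972/63869697739731675 ≈ 0.97965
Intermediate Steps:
a(s) = -⅐ (a(s) = (⅐)*(-1) = -⅐)
Z = -1/343 (Z = -⅐/49 = -⅐*1/49 = -1/343 ≈ -0.0029155)
u = 343/18864 (u = 1/(55 - 1/343) = 1/(18864/343) = 343/18864 ≈ 0.018183)
P = 226711/18864 (P = 343/18864 - 1*(-12) = 343/18864 + 12 = 226711/18864 ≈ 12.018)
-39016/38166 + 18829/((P - 109)²) = -39016/38166 + 18829/((226711/18864 - 109)²) = -39016*1/38166 + 18829/((-1829465/18864)²) = -19508/19083 + 18829/(3346942186225/355850496) = -19508/19083 + 18829*(355850496/3346942186225) = -19508/19083 + 6700308989184/3346942186225 = 62569848271720972/63869697739731675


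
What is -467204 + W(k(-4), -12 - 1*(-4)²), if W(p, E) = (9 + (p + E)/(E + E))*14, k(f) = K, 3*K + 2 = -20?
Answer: -2802415/6 ≈ -4.6707e+5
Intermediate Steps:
K = -22/3 (K = -⅔ + (⅓)*(-20) = -⅔ - 20/3 = -22/3 ≈ -7.3333)
k(f) = -22/3
W(p, E) = 126 + 7*(E + p)/E (W(p, E) = (9 + (E + p)/((2*E)))*14 = (9 + (E + p)*(1/(2*E)))*14 = (9 + (E + p)/(2*E))*14 = 126 + 7*(E + p)/E)
-467204 + W(k(-4), -12 - 1*(-4)²) = -467204 + (133 + 7*(-22/3)/(-12 - 1*(-4)²)) = -467204 + (133 + 7*(-22/3)/(-12 - 1*16)) = -467204 + (133 + 7*(-22/3)/(-12 - 16)) = -467204 + (133 + 7*(-22/3)/(-28)) = -467204 + (133 + 7*(-22/3)*(-1/28)) = -467204 + (133 + 11/6) = -467204 + 809/6 = -2802415/6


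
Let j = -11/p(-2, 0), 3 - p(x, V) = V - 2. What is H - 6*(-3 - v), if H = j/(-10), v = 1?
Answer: 1211/50 ≈ 24.220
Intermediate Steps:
p(x, V) = 5 - V (p(x, V) = 3 - (V - 2) = 3 - (-2 + V) = 3 + (2 - V) = 5 - V)
j = -11/5 (j = -11/(5 - 1*0) = -11/(5 + 0) = -11/5 ≈ -2.2000)
H = 11/50 (H = -11/5/(-10) = -11/5*(-⅒) = 11/50 ≈ 0.22000)
H - 6*(-3 - v) = 11/50 - 6*(-3 - 1*1) = 11/50 - 6*(-3 - 1) = 11/50 - 6*(-4) = 11/50 + 24 = 1211/50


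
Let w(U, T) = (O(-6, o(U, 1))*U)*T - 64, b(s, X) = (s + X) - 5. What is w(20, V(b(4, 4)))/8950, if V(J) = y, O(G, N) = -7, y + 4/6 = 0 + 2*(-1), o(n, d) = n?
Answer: 464/13425 ≈ 0.034562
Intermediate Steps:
b(s, X) = -5 + X + s (b(s, X) = (X + s) - 5 = -5 + X + s)
y = -8/3 (y = -2/3 + (0 + 2*(-1)) = -2/3 + (0 - 2) = -2/3 - 2 = -8/3 ≈ -2.6667)
V(J) = -8/3
w(U, T) = -64 - 7*T*U (w(U, T) = (-7*U)*T - 64 = -7*T*U - 64 = -64 - 7*T*U)
w(20, V(b(4, 4)))/8950 = (-64 - 7*(-8/3)*20)/8950 = (-64 + 1120/3)*(1/8950) = (928/3)*(1/8950) = 464/13425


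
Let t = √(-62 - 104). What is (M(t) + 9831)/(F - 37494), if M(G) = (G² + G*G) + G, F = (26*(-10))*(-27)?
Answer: -9499/30474 - I*√166/30474 ≈ -0.31171 - 0.00042279*I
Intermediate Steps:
t = I*√166 (t = √(-166) = I*√166 ≈ 12.884*I)
F = 7020 (F = -260*(-27) = 7020)
M(G) = G + 2*G² (M(G) = (G² + G²) + G = 2*G² + G = G + 2*G²)
(M(t) + 9831)/(F - 37494) = ((I*√166)*(1 + 2*(I*√166)) + 9831)/(7020 - 37494) = ((I*√166)*(1 + 2*I*√166) + 9831)/(-30474) = (I*√166*(1 + 2*I*√166) + 9831)*(-1/30474) = (9831 + I*√166*(1 + 2*I*√166))*(-1/30474) = -3277/10158 - I*√166*(1 + 2*I*√166)/30474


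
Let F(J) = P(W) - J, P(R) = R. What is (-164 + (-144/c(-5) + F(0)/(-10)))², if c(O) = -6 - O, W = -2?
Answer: 9801/25 ≈ 392.04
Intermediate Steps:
F(J) = -2 - J
(-164 + (-144/c(-5) + F(0)/(-10)))² = (-164 + (-144/(-6 - 1*(-5)) + (-2 - 1*0)/(-10)))² = (-164 + (-144/(-6 + 5) + (-2 + 0)*(-⅒)))² = (-164 + (-144/(-1) - 2*(-⅒)))² = (-164 + (-144*(-1) + ⅕))² = (-164 + (144 + ⅕))² = (-164 + 721/5)² = (-99/5)² = 9801/25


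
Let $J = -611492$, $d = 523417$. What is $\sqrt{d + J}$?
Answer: $5 i \sqrt{3523} \approx 296.77 i$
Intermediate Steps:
$\sqrt{d + J} = \sqrt{523417 - 611492} = \sqrt{-88075} = 5 i \sqrt{3523}$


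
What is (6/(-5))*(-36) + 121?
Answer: 821/5 ≈ 164.20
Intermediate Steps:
(6/(-5))*(-36) + 121 = (6*(-⅕))*(-36) + 121 = -6/5*(-36) + 121 = 216/5 + 121 = 821/5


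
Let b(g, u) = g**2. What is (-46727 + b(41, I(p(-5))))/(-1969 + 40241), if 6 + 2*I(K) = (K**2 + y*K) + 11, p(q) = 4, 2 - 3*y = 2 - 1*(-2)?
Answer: -22523/19136 ≈ -1.1770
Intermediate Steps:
y = -2/3 (y = 2/3 - (2 - 1*(-2))/3 = 2/3 - (2 + 2)/3 = 2/3 - 1/3*4 = 2/3 - 4/3 = -2/3 ≈ -0.66667)
I(K) = 5/2 + K**2/2 - K/3 (I(K) = -3 + ((K**2 - 2*K/3) + 11)/2 = -3 + (11 + K**2 - 2*K/3)/2 = -3 + (11/2 + K**2/2 - K/3) = 5/2 + K**2/2 - K/3)
(-46727 + b(41, I(p(-5))))/(-1969 + 40241) = (-46727 + 41**2)/(-1969 + 40241) = (-46727 + 1681)/38272 = -45046*1/38272 = -22523/19136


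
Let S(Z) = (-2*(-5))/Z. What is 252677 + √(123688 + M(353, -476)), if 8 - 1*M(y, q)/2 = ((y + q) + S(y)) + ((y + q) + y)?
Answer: 252677 + 15*√68390926/353 ≈ 2.5303e+5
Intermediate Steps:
S(Z) = 10/Z
M(y, q) = 16 - 20/y - 6*y - 4*q (M(y, q) = 16 - 2*(((y + q) + 10/y) + ((y + q) + y)) = 16 - 2*(((q + y) + 10/y) + ((q + y) + y)) = 16 - 2*((q + y + 10/y) + (q + 2*y)) = 16 - 2*(2*q + 3*y + 10/y) = 16 + (-20/y - 6*y - 4*q) = 16 - 20/y - 6*y - 4*q)
252677 + √(123688 + M(353, -476)) = 252677 + √(123688 + (16 - 20/353 - 6*353 - 4*(-476))) = 252677 + √(123688 + (16 - 20*1/353 - 2118 + 1904)) = 252677 + √(123688 + (16 - 20/353 - 2118 + 1904)) = 252677 + √(123688 - 69914/353) = 252677 + √(43591950/353) = 252677 + 15*√68390926/353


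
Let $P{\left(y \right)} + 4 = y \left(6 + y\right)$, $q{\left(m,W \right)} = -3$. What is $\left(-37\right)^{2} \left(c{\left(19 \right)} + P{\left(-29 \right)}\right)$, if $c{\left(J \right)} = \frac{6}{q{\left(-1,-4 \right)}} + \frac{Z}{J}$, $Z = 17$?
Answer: $\frac{17216544}{19} \approx 9.0613 \cdot 10^{5}$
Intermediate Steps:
$P{\left(y \right)} = -4 + y \left(6 + y\right)$
$c{\left(J \right)} = -2 + \frac{17}{J}$ ($c{\left(J \right)} = \frac{6}{-3} + \frac{17}{J} = 6 \left(- \frac{1}{3}\right) + \frac{17}{J} = -2 + \frac{17}{J}$)
$\left(-37\right)^{2} \left(c{\left(19 \right)} + P{\left(-29 \right)}\right) = \left(-37\right)^{2} \left(\left(-2 + \frac{17}{19}\right) + \left(-4 + \left(-29\right)^{2} + 6 \left(-29\right)\right)\right) = 1369 \left(\left(-2 + 17 \cdot \frac{1}{19}\right) - -663\right) = 1369 \left(\left(-2 + \frac{17}{19}\right) + 663\right) = 1369 \left(- \frac{21}{19} + 663\right) = 1369 \cdot \frac{12576}{19} = \frac{17216544}{19}$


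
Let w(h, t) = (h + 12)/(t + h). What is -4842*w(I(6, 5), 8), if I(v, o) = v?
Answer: -43578/7 ≈ -6225.4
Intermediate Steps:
w(h, t) = (12 + h)/(h + t)
-4842*w(I(6, 5), 8) = -4842*(12 + 6)/(6 + 8) = -4842*18/14 = -2421*18/7 = -4842*9/7 = -43578/7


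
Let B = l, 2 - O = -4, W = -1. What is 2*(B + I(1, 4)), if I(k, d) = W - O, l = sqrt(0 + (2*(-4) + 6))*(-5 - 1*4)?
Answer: -14 - 18*I*sqrt(2) ≈ -14.0 - 25.456*I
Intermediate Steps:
l = -9*I*sqrt(2) (l = sqrt(0 + (-8 + 6))*(-5 - 4) = sqrt(0 - 2)*(-9) = sqrt(-2)*(-9) = (I*sqrt(2))*(-9) = -9*I*sqrt(2) ≈ -12.728*I)
O = 6 (O = 2 - 1*(-4) = 2 + 4 = 6)
B = -9*I*sqrt(2) ≈ -12.728*I
I(k, d) = -7 (I(k, d) = -1 - 1*6 = -1 - 6 = -7)
2*(B + I(1, 4)) = 2*(-9*I*sqrt(2) - 7) = 2*(-7 - 9*I*sqrt(2)) = -14 - 18*I*sqrt(2)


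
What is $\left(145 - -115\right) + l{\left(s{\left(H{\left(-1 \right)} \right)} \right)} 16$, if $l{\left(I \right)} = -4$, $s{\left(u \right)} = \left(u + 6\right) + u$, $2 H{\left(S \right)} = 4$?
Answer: $196$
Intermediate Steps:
$H{\left(S \right)} = 2$ ($H{\left(S \right)} = \frac{1}{2} \cdot 4 = 2$)
$s{\left(u \right)} = 6 + 2 u$ ($s{\left(u \right)} = \left(6 + u\right) + u = 6 + 2 u$)
$\left(145 - -115\right) + l{\left(s{\left(H{\left(-1 \right)} \right)} \right)} 16 = \left(145 - -115\right) - 64 = \left(145 + 115\right) - 64 = 260 - 64 = 196$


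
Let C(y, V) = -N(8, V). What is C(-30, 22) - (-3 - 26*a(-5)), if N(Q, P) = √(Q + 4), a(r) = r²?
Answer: 653 - 2*√3 ≈ 649.54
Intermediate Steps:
N(Q, P) = √(4 + Q)
C(y, V) = -2*√3 (C(y, V) = -√(4 + 8) = -√12 = -2*√3)
C(-30, 22) - (-3 - 26*a(-5)) = -2*√3 - (-3 - 26*(-5)²) = -2*√3 - (-3 - 26*25) = -2*√3 - (-3 - 650) = -2*√3 - 1*(-653) = -2*√3 + 653 = 653 - 2*√3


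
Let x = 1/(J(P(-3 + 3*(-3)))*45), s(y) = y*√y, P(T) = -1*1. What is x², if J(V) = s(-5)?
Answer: -1/253125 ≈ -3.9506e-6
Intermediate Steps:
P(T) = -1
s(y) = y^(3/2)
J(V) = -5*I*√5 (J(V) = (-5)^(3/2) = -5*I*√5)
x = I*√5/1125 (x = 1/(-5*I*√5*45) = (I*√5/25)*(1/45) = I*√5/1125 ≈ 0.0019876*I)
x² = (I*√5/1125)² = -1/253125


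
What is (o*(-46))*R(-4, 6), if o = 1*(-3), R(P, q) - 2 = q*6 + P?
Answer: 4692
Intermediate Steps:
R(P, q) = 2 + P + 6*q (R(P, q) = 2 + (q*6 + P) = 2 + (6*q + P) = 2 + (P + 6*q) = 2 + P + 6*q)
o = -3
(o*(-46))*R(-4, 6) = (-3*(-46))*(2 - 4 + 6*6) = 138*(2 - 4 + 36) = 138*34 = 4692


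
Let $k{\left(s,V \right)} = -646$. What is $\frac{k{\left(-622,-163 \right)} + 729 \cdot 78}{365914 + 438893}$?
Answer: $\frac{56216}{804807} \approx 0.06985$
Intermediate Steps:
$\frac{k{\left(-622,-163 \right)} + 729 \cdot 78}{365914 + 438893} = \frac{-646 + 729 \cdot 78}{365914 + 438893} = \frac{-646 + 56862}{804807} = 56216 \cdot \frac{1}{804807} = \frac{56216}{804807}$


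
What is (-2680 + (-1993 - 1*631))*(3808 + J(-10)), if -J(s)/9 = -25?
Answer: -21391032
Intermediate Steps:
J(s) = 225 (J(s) = -9*(-25) = 225)
(-2680 + (-1993 - 1*631))*(3808 + J(-10)) = (-2680 + (-1993 - 1*631))*(3808 + 225) = (-2680 + (-1993 - 631))*4033 = (-2680 - 2624)*4033 = -5304*4033 = -21391032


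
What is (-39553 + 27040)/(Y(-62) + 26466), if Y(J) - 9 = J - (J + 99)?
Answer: -4171/8792 ≈ -0.47441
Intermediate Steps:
Y(J) = -90 (Y(J) = 9 + (J - (J + 99)) = 9 + (J - (99 + J)) = 9 + (J + (-99 - J)) = 9 - 99 = -90)
(-39553 + 27040)/(Y(-62) + 26466) = (-39553 + 27040)/(-90 + 26466) = -12513/26376 = -12513*1/26376 = -4171/8792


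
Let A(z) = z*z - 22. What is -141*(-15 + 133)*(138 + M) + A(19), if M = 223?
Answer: -6005979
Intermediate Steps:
A(z) = -22 + z² (A(z) = z² - 22 = -22 + z²)
-141*(-15 + 133)*(138 + M) + A(19) = -141*(-15 + 133)*(138 + 223) + (-22 + 19²) = -16638*361 + (-22 + 361) = -141*42598 + 339 = -6006318 + 339 = -6005979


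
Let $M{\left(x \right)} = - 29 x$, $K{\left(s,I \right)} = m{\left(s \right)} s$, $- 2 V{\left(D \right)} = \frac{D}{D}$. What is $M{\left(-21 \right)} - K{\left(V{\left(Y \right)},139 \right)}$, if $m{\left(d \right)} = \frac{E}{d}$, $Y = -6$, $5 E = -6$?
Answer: $\frac{3051}{5} \approx 610.2$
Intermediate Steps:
$E = - \frac{6}{5}$ ($E = \frac{1}{5} \left(-6\right) = - \frac{6}{5} \approx -1.2$)
$m{\left(d \right)} = - \frac{6}{5 d}$
$V{\left(D \right)} = - \frac{1}{2}$ ($V{\left(D \right)} = - \frac{D \frac{1}{D}}{2} = \left(- \frac{1}{2}\right) 1 = - \frac{1}{2}$)
$K{\left(s,I \right)} = - \frac{6}{5}$ ($K{\left(s,I \right)} = - \frac{6}{5 s} s = - \frac{6}{5}$)
$M{\left(-21 \right)} - K{\left(V{\left(Y \right)},139 \right)} = \left(-29\right) \left(-21\right) - - \frac{6}{5} = 609 + \frac{6}{5} = \frac{3051}{5}$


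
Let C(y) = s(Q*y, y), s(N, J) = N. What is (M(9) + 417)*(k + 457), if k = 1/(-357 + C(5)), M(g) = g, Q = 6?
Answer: 21220196/109 ≈ 1.9468e+5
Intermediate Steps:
C(y) = 6*y
k = -1/327 (k = 1/(-357 + 6*5) = 1/(-357 + 30) = 1/(-327) = -1/327 ≈ -0.0030581)
(M(9) + 417)*(k + 457) = (9 + 417)*(-1/327 + 457) = 426*(149438/327) = 21220196/109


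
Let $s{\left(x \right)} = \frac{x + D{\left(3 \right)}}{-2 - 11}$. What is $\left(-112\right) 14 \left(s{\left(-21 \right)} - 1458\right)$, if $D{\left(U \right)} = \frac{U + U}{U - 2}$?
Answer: $\frac{29696352}{13} \approx 2.2843 \cdot 10^{6}$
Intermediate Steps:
$D{\left(U \right)} = \frac{2 U}{-2 + U}$
$s{\left(x \right)} = - \frac{6}{13} - \frac{x}{13}$ ($s{\left(x \right)} = \frac{x + 2 \cdot 3 \frac{1}{-2 + 3}}{-2 - 11} = \frac{x + 2 \cdot 3 \cdot 1^{-1}}{-13} = \left(x + 2 \cdot 3 \cdot 1\right) \left(- \frac{1}{13}\right) = \left(x + 6\right) \left(- \frac{1}{13}\right) = \left(6 + x\right) \left(- \frac{1}{13}\right) = - \frac{6}{13} - \frac{x}{13}$)
$\left(-112\right) 14 \left(s{\left(-21 \right)} - 1458\right) = \left(-112\right) 14 \left(\left(- \frac{6}{13} - - \frac{21}{13}\right) - 1458\right) = - 1568 \left(\left(- \frac{6}{13} + \frac{21}{13}\right) - 1458\right) = - 1568 \left(\frac{15}{13} - 1458\right) = \left(-1568\right) \left(- \frac{18939}{13}\right) = \frac{29696352}{13}$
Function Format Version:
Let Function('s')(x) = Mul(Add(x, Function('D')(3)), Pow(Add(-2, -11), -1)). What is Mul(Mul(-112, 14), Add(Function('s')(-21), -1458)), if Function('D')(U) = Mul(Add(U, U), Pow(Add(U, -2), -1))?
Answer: Rational(29696352, 13) ≈ 2.2843e+6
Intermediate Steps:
Function('D')(U) = Mul(2, U, Pow(Add(-2, U), -1)) (Function('D')(U) = Mul(Mul(2, U), Pow(Add(-2, U), -1)) = Mul(2, U, Pow(Add(-2, U), -1)))
Function('s')(x) = Add(Rational(-6, 13), Mul(Rational(-1, 13), x)) (Function('s')(x) = Mul(Add(x, Mul(2, 3, Pow(Add(-2, 3), -1))), Pow(Add(-2, -11), -1)) = Mul(Add(x, Mul(2, 3, Pow(1, -1))), Pow(-13, -1)) = Mul(Add(x, Mul(2, 3, 1)), Rational(-1, 13)) = Mul(Add(x, 6), Rational(-1, 13)) = Mul(Add(6, x), Rational(-1, 13)) = Add(Rational(-6, 13), Mul(Rational(-1, 13), x)))
Mul(Mul(-112, 14), Add(Function('s')(-21), -1458)) = Mul(Mul(-112, 14), Add(Add(Rational(-6, 13), Mul(Rational(-1, 13), -21)), -1458)) = Mul(-1568, Add(Add(Rational(-6, 13), Rational(21, 13)), -1458)) = Mul(-1568, Add(Rational(15, 13), -1458)) = Mul(-1568, Rational(-18939, 13)) = Rational(29696352, 13)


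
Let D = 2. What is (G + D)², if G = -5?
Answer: 9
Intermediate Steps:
(G + D)² = (-5 + 2)² = (-3)² = 9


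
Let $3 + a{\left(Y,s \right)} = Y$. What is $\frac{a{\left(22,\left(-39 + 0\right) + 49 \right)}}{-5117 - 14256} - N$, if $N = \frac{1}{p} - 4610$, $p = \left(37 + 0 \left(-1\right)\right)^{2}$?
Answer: $\frac{122264701186}{26521637} \approx 4610.0$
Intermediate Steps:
$p = 1369$ ($p = \left(37 + 0\right)^{2} = 37^{2} = 1369$)
$a{\left(Y,s \right)} = -3 + Y$
$N = - \frac{6311089}{1369}$ ($N = \frac{1}{1369} - 4610 = - \frac{6311089}{1369} \approx -4610.0$)
$\frac{a{\left(22,\left(-39 + 0\right) + 49 \right)}}{-5117 - 14256} - N = \frac{-3 + 22}{-5117 - 14256} - - \frac{6311089}{1369} = \frac{19}{-5117 - 14256} + \frac{6311089}{1369} = \frac{19}{-19373} + \frac{6311089}{1369} = 19 \left(- \frac{1}{19373}\right) + \frac{6311089}{1369} = - \frac{19}{19373} + \frac{6311089}{1369} = \frac{122264701186}{26521637}$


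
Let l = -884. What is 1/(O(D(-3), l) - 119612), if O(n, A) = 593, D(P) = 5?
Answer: -1/119019 ≈ -8.4020e-6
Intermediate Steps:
1/(O(D(-3), l) - 119612) = 1/(593 - 119612) = 1/(-119019) = -1/119019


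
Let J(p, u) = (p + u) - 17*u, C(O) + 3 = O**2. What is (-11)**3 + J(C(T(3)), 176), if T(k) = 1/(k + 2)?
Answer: -103749/25 ≈ -4150.0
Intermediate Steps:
T(k) = 1/(2 + k)
C(O) = -3 + O**2
J(p, u) = p - 16*u
(-11)**3 + J(C(T(3)), 176) = (-11)**3 + ((-3 + (1/(2 + 3))**2) - 16*176) = -1331 + ((-3 + (1/5)**2) - 2816) = -1331 + ((-3 + 1/25) - 2816) = -1331 + (-74/25 - 2816) = -1331 - 70474/25 = -103749/25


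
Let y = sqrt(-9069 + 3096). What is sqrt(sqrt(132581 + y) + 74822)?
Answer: sqrt(74822 + sqrt(132581 + I*sqrt(5973))) ≈ 274.2 + 0.e-4*I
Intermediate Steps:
y = I*sqrt(5973) (y = sqrt(-5973) = I*sqrt(5973) ≈ 77.285*I)
sqrt(sqrt(132581 + y) + 74822) = sqrt(sqrt(132581 + I*sqrt(5973)) + 74822) = sqrt(74822 + sqrt(132581 + I*sqrt(5973)))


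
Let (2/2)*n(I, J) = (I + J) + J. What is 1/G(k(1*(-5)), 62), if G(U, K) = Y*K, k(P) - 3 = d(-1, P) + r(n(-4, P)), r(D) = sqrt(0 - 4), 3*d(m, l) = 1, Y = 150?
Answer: 1/9300 ≈ 0.00010753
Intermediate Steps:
d(m, l) = 1/3 (d(m, l) = (1/3)*1 = 1/3)
n(I, J) = I + 2*J (n(I, J) = (I + J) + J = I + 2*J)
r(D) = 2*I (r(D) = sqrt(-4) = 2*I)
k(P) = 10/3 + 2*I (k(P) = 3 + (1/3 + 2*I) = 10/3 + 2*I)
G(U, K) = 150*K
1/G(k(1*(-5)), 62) = 1/(150*62) = 1/9300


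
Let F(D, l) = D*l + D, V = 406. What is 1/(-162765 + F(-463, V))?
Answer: -1/351206 ≈ -2.8473e-6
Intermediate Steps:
F(D, l) = D + D*l
1/(-162765 + F(-463, V)) = 1/(-162765 - 463*(1 + 406)) = 1/(-162765 - 463*407) = 1/(-162765 - 188441) = 1/(-351206) = -1/351206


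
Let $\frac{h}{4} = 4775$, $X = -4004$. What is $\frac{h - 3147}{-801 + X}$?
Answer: $- \frac{15953}{4805} \approx -3.3201$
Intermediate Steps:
$h = 19100$ ($h = 4 \cdot 4775 = 19100$)
$\frac{h - 3147}{-801 + X} = \frac{19100 - 3147}{-801 - 4004} = \frac{15953}{-4805} = 15953 \left(- \frac{1}{4805}\right) = - \frac{15953}{4805}$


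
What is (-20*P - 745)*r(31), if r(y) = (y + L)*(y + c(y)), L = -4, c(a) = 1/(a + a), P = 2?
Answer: -40757985/62 ≈ -6.5739e+5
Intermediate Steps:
c(a) = 1/(2*a)
r(y) = (-4 + y)*(y + 1/(2*y)) (r(y) = (y - 4)*(y + 1/(2*y)) = (-4 + y)*(y + 1/(2*y)))
(-20*P - 745)*r(31) = (-20*2 - 745)*(1/2 + 31**2 - 4*31 - 2/31) = (-40 - 745)*(1/2 + 961 - 124 - 2*1/31) = -785*(1/2 + 961 - 124 - 2/31) = -785*51921/62 = -40757985/62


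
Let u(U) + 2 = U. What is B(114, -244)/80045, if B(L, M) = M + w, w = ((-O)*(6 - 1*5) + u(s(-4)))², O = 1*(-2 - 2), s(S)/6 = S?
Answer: 48/16009 ≈ 0.0029983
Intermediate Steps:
s(S) = 6*S
u(U) = -2 + U
O = -4 (O = 1*(-4) = -4)
w = 484 (w = ((-1*(-4))*(6 - 1*5) + (-2 + 6*(-4)))² = (4*(6 - 5) + (-2 - 24))² = (4*1 - 26)² = (4 - 26)² = (-22)² = 484)
B(L, M) = 484 + M (B(L, M) = M + 484 = 484 + M)
B(114, -244)/80045 = (484 - 244)/80045 = 240*(1/80045) = 48/16009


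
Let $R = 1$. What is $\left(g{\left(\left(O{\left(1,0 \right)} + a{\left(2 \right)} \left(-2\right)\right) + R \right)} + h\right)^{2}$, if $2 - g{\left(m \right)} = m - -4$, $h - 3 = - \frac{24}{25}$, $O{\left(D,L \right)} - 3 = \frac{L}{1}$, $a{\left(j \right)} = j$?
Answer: $\frac{1}{625} \approx 0.0016$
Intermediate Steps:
$O{\left(D,L \right)} = 3 + L$ ($O{\left(D,L \right)} = 3 + \frac{L}{1} = 3 + L 1 = 3 + L$)
$h = \frac{51}{25}$ ($h = 3 - \frac{24}{25} = \frac{51}{25} \approx 2.04$)
$g{\left(m \right)} = -2 - m$ ($g{\left(m \right)} = 2 - \left(m - -4\right) = 2 - \left(m + 4\right) = 2 - \left(4 + m\right) = -2 - m$)
$\left(g{\left(\left(O{\left(1,0 \right)} + a{\left(2 \right)} \left(-2\right)\right) + R \right)} + h\right)^{2} = \left(\left(-2 - \left(\left(\left(3 + 0\right) + 2 \left(-2\right)\right) + 1\right)\right) + \frac{51}{25}\right)^{2} = \left(\left(-2 - \left(\left(3 - 4\right) + 1\right)\right) + \frac{51}{25}\right)^{2} = \left(\left(-2 - \left(-1 + 1\right)\right) + \frac{51}{25}\right)^{2} = \left(\left(-2 - 0\right) + \frac{51}{25}\right)^{2} = \left(\left(-2 + 0\right) + \frac{51}{25}\right)^{2} = \left(-2 + \frac{51}{25}\right)^{2} = \left(\frac{1}{25}\right)^{2} = \frac{1}{625}$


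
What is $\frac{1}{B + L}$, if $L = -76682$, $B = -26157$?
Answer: $- \frac{1}{102839} \approx -9.7239 \cdot 10^{-6}$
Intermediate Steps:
$\frac{1}{B + L} = \frac{1}{-26157 - 76682} = \frac{1}{-102839} = - \frac{1}{102839}$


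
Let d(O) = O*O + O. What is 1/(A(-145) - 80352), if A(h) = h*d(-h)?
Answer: -1/3150002 ≈ -3.1746e-7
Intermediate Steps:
d(O) = O + O² (d(O) = O² + O = O + O²)
A(h) = -h²*(1 - h) (A(h) = h*((-h)*(1 - h)) = h*(-h*(1 - h)) = -h²*(1 - h))
1/(A(-145) - 80352) = 1/((-145)²*(-1 - 145) - 80352) = 1/(21025*(-146) - 80352) = 1/(-3069650 - 80352) = 1/(-3150002) = -1/3150002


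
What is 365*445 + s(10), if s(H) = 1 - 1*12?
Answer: 162414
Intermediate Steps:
s(H) = -11 (s(H) = 1 - 12 = -11)
365*445 + s(10) = 365*445 - 11 = 162425 - 11 = 162414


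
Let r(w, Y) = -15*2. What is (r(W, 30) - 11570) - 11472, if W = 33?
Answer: -23072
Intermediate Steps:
r(w, Y) = -30
(r(W, 30) - 11570) - 11472 = (-30 - 11570) - 11472 = -11600 - 11472 = -23072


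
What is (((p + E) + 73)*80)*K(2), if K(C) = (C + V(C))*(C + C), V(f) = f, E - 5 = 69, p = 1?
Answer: 189440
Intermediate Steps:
E = 74 (E = 5 + 69 = 74)
K(C) = 4*C**2 (K(C) = (C + C)*(C + C) = (2*C)*(2*C) = 4*C**2)
(((p + E) + 73)*80)*K(2) = (((1 + 74) + 73)*80)*(4*2**2) = ((75 + 73)*80)*(4*4) = (148*80)*16 = 11840*16 = 189440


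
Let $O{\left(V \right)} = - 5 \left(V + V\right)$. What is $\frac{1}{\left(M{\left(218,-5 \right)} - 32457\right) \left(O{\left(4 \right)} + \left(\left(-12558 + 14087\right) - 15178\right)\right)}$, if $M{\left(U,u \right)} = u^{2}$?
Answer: $\frac{1}{443961648} \approx 2.2524 \cdot 10^{-9}$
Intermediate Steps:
$O{\left(V \right)} = - 10 V$ ($O{\left(V \right)} = - 5 \cdot 2 V = - 10 V$)
$\frac{1}{\left(M{\left(218,-5 \right)} - 32457\right) \left(O{\left(4 \right)} + \left(\left(-12558 + 14087\right) - 15178\right)\right)} = \frac{1}{\left(\left(-5\right)^{2} - 32457\right) \left(\left(-10\right) 4 + \left(\left(-12558 + 14087\right) - 15178\right)\right)} = \frac{1}{\left(25 - 32457\right) \left(-40 + \left(1529 - 15178\right)\right)} = \frac{1}{\left(-32432\right) \left(-40 - 13649\right)} = \frac{1}{\left(-32432\right) \left(-13689\right)} = \frac{1}{443961648}$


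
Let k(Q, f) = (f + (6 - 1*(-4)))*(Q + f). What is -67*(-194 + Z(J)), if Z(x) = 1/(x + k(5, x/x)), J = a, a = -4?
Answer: 805809/62 ≈ 12997.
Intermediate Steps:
k(Q, f) = (10 + f)*(Q + f) (k(Q, f) = (f + (6 + 4))*(Q + f) = (f + 10)*(Q + f) = (10 + f)*(Q + f))
J = -4
Z(x) = 1/(66 + x) (Z(x) = 1/(x + ((x/x)**2 + 10*5 + 10*(x/x) + 5*(x/x))) = 1/(x + (1**2 + 50 + 10*1 + 5*1)) = 1/(x + (1 + 50 + 10 + 5)) = 1/(x + 66) = 1/(66 + x))
-67*(-194 + Z(J)) = -67*(-194 + 1/(66 - 4)) = -67*(-194 + 1/62) = -67*(-12027/62) = 805809/62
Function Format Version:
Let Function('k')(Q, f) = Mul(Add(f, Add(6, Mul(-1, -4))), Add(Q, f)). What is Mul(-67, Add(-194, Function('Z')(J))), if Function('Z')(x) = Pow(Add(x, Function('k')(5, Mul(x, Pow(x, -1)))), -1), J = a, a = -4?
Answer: Rational(805809, 62) ≈ 12997.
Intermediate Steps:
Function('k')(Q, f) = Mul(Add(10, f), Add(Q, f)) (Function('k')(Q, f) = Mul(Add(f, Add(6, 4)), Add(Q, f)) = Mul(Add(f, 10), Add(Q, f)) = Mul(Add(10, f), Add(Q, f)))
J = -4
Function('Z')(x) = Pow(Add(66, x), -1) (Function('Z')(x) = Pow(Add(x, Add(Pow(Mul(x, Pow(x, -1)), 2), Mul(10, 5), Mul(10, Mul(x, Pow(x, -1))), Mul(5, Mul(x, Pow(x, -1))))), -1) = Pow(Add(x, Add(Pow(1, 2), 50, Mul(10, 1), Mul(5, 1))), -1) = Pow(Add(x, Add(1, 50, 10, 5)), -1) = Pow(Add(x, 66), -1) = Pow(Add(66, x), -1))
Mul(-67, Add(-194, Function('Z')(J))) = Mul(-67, Add(-194, Pow(Add(66, -4), -1))) = Mul(-67, Add(-194, Pow(62, -1))) = Mul(-67, Add(-194, Rational(1, 62))) = Mul(-67, Rational(-12027, 62)) = Rational(805809, 62)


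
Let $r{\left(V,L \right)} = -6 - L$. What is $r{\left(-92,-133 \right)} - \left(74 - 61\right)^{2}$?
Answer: $-42$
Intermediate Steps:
$r{\left(-92,-133 \right)} - \left(74 - 61\right)^{2} = \left(-6 - -133\right) - \left(74 - 61\right)^{2} = \left(-6 + 133\right) - 13^{2} = 127 - 169 = -42$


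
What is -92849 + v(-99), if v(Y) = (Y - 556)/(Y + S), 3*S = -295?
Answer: -54964643/592 ≈ -92846.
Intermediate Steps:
S = -295/3 (S = (1/3)*(-295) = -295/3 ≈ -98.333)
v(Y) = (-556 + Y)/(-295/3 + Y) (v(Y) = (Y - 556)/(Y - 295/3) = (-556 + Y)/(-295/3 + Y))
-92849 + v(-99) = -92849 + 3*(-556 - 99)/(-295 + 3*(-99)) = -92849 + 3*(-655)/(-295 - 297) = -92849 + 3*(-655)/(-592) = -92849 + 3*(-1/592)*(-655) = -92849 + 1965/592 = -54964643/592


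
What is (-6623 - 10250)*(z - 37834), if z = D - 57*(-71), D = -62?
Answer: 571134177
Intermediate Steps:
z = 3985 (z = -62 - 57*(-71) = -62 + 4047 = 3985)
(-6623 - 10250)*(z - 37834) = (-6623 - 10250)*(3985 - 37834) = -16873*(-33849) = 571134177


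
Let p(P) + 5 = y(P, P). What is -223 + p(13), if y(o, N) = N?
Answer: -215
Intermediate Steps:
p(P) = -5 + P
-223 + p(13) = -223 + (-5 + 13) = -223 + 8 = -215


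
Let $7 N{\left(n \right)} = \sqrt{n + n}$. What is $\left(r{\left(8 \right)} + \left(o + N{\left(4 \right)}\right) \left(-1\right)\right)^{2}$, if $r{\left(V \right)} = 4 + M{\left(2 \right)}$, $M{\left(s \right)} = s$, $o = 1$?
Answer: $\frac{1233}{49} - \frac{20 \sqrt{2}}{7} \approx 21.123$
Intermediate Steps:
$N{\left(n \right)} = \frac{\sqrt{2} \sqrt{n}}{7}$ ($N{\left(n \right)} = \frac{\sqrt{n + n}}{7} = \frac{\sqrt{2 n}}{7} = \frac{\sqrt{2} \sqrt{n}}{7}$)
$r{\left(V \right)} = 6$ ($r{\left(V \right)} = 4 + 2 = 6$)
$\left(r{\left(8 \right)} + \left(o + N{\left(4 \right)}\right) \left(-1\right)\right)^{2} = \left(6 + \left(1 + \frac{\sqrt{2} \sqrt{4}}{7}\right) \left(-1\right)\right)^{2} = \left(6 + \left(1 + \frac{1}{7} \sqrt{2} \cdot 2\right) \left(-1\right)\right)^{2} = \left(6 + \left(1 + \frac{2 \sqrt{2}}{7}\right) \left(-1\right)\right)^{2} = \left(6 - \left(1 + \frac{2 \sqrt{2}}{7}\right)\right)^{2} = \left(5 - \frac{2 \sqrt{2}}{7}\right)^{2}$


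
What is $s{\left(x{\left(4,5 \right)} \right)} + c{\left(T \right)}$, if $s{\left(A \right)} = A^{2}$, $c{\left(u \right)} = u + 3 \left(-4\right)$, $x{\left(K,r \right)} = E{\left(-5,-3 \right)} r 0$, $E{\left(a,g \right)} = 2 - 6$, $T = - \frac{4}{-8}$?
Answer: $- \frac{23}{2} \approx -11.5$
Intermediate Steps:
$T = \frac{1}{2}$ ($T = \left(-4\right) \left(- \frac{1}{8}\right) = \frac{1}{2} \approx 0.5$)
$E{\left(a,g \right)} = -4$ ($E{\left(a,g \right)} = 2 - 6 = -4$)
$x{\left(K,r \right)} = 0$ ($x{\left(K,r \right)} = - 4 r 0 = 0$)
$c{\left(u \right)} = -12 + u$ ($c{\left(u \right)} = u - 12 = -12 + u$)
$s{\left(x{\left(4,5 \right)} \right)} + c{\left(T \right)} = 0^{2} + \left(-12 + \frac{1}{2}\right) = 0 - \frac{23}{2} = - \frac{23}{2}$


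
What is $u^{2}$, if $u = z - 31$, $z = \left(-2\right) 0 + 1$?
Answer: $900$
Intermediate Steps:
$z = 1$ ($z = 0 + 1 = 1$)
$u = -30$ ($u = 1 - 31 = -30$)
$u^{2} = \left(-30\right)^{2} = 900$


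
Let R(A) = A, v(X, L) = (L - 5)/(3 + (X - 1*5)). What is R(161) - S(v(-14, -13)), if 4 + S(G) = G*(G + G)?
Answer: 5199/32 ≈ 162.47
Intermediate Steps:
v(X, L) = (-5 + L)/(-2 + X) (v(X, L) = (-5 + L)/(3 + (X - 5)) = (-5 + L)/(3 + (-5 + X)) = (-5 + L)/(-2 + X))
S(G) = -4 + 2*G**2 (S(G) = -4 + G*(G + G) = -4 + G*(2*G) = -4 + 2*G**2)
R(161) - S(v(-14, -13)) = 161 - (-4 + 2*((-5 - 13)/(-2 - 14))**2) = 161 - (-4 + 2*(-18/(-16))**2) = 161 - (-4 + 2*(-1/16*(-18))**2) = 161 - (-4 + 2*(9/8)**2) = 161 - (-4 + 2*(81/64)) = 161 - (-4 + 81/32) = 161 - 1*(-47/32) = 161 + 47/32 = 5199/32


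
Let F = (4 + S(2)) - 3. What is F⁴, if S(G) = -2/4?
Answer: 1/16 ≈ 0.062500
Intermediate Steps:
S(G) = -½ (S(G) = -2*¼ = -½)
F = ½ (F = (4 - ½) - 3 = 7/2 - 3 = ½ ≈ 0.50000)
F⁴ = (½)⁴ = 1/16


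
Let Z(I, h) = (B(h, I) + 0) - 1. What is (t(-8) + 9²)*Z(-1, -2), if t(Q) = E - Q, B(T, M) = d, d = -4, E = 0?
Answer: -445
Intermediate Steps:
B(T, M) = -4
t(Q) = -Q (t(Q) = 0 - Q = -Q)
Z(I, h) = -5 (Z(I, h) = (-4 + 0) - 1 = -4 - 1 = -5)
(t(-8) + 9²)*Z(-1, -2) = (-1*(-8) + 9²)*(-5) = (8 + 81)*(-5) = 89*(-5) = -445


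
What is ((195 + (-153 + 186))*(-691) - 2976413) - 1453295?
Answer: -4587256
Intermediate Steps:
((195 + (-153 + 186))*(-691) - 2976413) - 1453295 = ((195 + 33)*(-691) - 2976413) - 1453295 = (228*(-691) - 2976413) - 1453295 = (-157548 - 2976413) - 1453295 = -3133961 - 1453295 = -4587256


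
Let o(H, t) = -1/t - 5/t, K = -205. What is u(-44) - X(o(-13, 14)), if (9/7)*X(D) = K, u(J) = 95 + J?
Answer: 1894/9 ≈ 210.44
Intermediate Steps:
o(H, t) = -6/t
X(D) = -1435/9 (X(D) = (7/9)*(-205) = -1435/9)
u(-44) - X(o(-13, 14)) = (95 - 44) - 1*(-1435/9) = 51 + 1435/9 = 1894/9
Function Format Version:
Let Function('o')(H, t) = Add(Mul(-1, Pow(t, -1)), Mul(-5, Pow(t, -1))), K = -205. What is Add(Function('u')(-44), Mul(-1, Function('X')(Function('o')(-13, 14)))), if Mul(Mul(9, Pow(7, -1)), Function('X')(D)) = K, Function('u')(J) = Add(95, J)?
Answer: Rational(1894, 9) ≈ 210.44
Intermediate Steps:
Function('o')(H, t) = Mul(-6, Pow(t, -1))
Function('X')(D) = Rational(-1435, 9) (Function('X')(D) = Mul(Rational(7, 9), -205) = Rational(-1435, 9))
Add(Function('u')(-44), Mul(-1, Function('X')(Function('o')(-13, 14)))) = Add(Add(95, -44), Mul(-1, Rational(-1435, 9))) = Add(51, Rational(1435, 9)) = Rational(1894, 9)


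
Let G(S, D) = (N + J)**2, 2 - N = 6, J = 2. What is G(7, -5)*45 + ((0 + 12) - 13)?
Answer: 179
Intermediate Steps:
N = -4 (N = 2 - 1*6 = 2 - 6 = -4)
G(S, D) = 4 (G(S, D) = (-4 + 2)**2 = (-2)**2 = 4)
G(7, -5)*45 + ((0 + 12) - 13) = 4*45 + ((0 + 12) - 13) = 180 + (12 - 13) = 180 - 1 = 179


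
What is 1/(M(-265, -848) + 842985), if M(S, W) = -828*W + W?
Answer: 1/1544281 ≈ 6.4755e-7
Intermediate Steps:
M(S, W) = -827*W
1/(M(-265, -848) + 842985) = 1/(-827*(-848) + 842985) = 1/(701296 + 842985) = 1/1544281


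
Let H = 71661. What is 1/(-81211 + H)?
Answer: -1/9550 ≈ -0.00010471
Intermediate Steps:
1/(-81211 + H) = 1/(-81211 + 71661) = 1/(-9550) = -1/9550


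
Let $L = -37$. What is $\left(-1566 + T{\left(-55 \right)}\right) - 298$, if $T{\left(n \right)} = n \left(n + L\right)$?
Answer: $3196$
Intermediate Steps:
$T{\left(n \right)} = n \left(-37 + n\right)$ ($T{\left(n \right)} = n \left(n - 37\right) = n \left(-37 + n\right)$)
$\left(-1566 + T{\left(-55 \right)}\right) - 298 = \left(-1566 - 55 \left(-37 - 55\right)\right) - 298 = \left(-1566 - -5060\right) - 298 = \left(-1566 + 5060\right) - 298 = 3494 - 298 = 3196$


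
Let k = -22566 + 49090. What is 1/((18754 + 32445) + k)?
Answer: 1/77723 ≈ 1.2866e-5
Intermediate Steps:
k = 26524
1/((18754 + 32445) + k) = 1/((18754 + 32445) + 26524) = 1/(51199 + 26524) = 1/77723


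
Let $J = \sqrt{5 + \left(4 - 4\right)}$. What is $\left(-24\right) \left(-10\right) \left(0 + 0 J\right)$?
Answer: $0$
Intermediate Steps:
$J = \sqrt{5}$ ($J = \sqrt{5 + 0} = \sqrt{5} \approx 2.2361$)
$\left(-24\right) \left(-10\right) \left(0 + 0 J\right) = \left(-24\right) \left(-10\right) \left(0 + 0 \sqrt{5}\right) = 240 \left(0 + 0\right) = 240 \cdot 0 = 0$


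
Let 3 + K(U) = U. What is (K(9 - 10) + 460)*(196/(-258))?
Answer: -14896/43 ≈ -346.42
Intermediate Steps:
K(U) = -3 + U
(K(9 - 10) + 460)*(196/(-258)) = ((-3 + (9 - 10)) + 460)*(196/(-258)) = ((-3 - 1) + 460)*(196*(-1/258)) = (-4 + 460)*(-98/129) = 456*(-98/129) = -14896/43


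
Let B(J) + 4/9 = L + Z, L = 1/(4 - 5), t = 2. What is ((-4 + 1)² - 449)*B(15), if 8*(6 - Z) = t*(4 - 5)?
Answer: -19030/9 ≈ -2114.4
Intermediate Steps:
L = -1 (L = 1/(-1) = -1)
Z = 25/4 (Z = 6 - (4 - 5)/4 = 6 - (-1)/4 = 6 - ⅛*(-2) = 6 + ¼ = 25/4 ≈ 6.2500)
B(J) = 173/36 (B(J) = -4/9 + (-1 + 25/4) = -4/9 + 21/4 = 173/36)
((-4 + 1)² - 449)*B(15) = ((-4 + 1)² - 449)*(173/36) = ((-3)² - 449)*(173/36) = (9 - 449)*(173/36) = -440*173/36 = -19030/9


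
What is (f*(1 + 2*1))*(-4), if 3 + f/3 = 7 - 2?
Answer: -72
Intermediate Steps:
f = 6 (f = -9 + 3*(7 - 2) = -9 + 3*5 = -9 + 15 = 6)
(f*(1 + 2*1))*(-4) = (6*(1 + 2*1))*(-4) = (6*(1 + 2))*(-4) = (6*3)*(-4) = 18*(-4) = -72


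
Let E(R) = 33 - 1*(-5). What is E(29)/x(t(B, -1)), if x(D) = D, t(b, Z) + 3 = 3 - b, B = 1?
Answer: -38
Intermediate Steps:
t(b, Z) = -b (t(b, Z) = -3 + (3 - b) = -b)
E(R) = 38 (E(R) = 33 + 5 = 38)
E(29)/x(t(B, -1)) = 38/((-1*1)) = 38/(-1) = 38*(-1) = -38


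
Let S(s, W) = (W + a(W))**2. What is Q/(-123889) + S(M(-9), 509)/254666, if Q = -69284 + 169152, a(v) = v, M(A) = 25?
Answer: 51478079974/15775158037 ≈ 3.2632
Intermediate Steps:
Q = 99868
S(s, W) = 4*W**2 (S(s, W) = (W + W)**2 = (2*W)**2 = 4*W**2)
Q/(-123889) + S(M(-9), 509)/254666 = 99868/(-123889) + (4*509**2)/254666 = 99868*(-1/123889) + (4*259081)*(1/254666) = -99868/123889 + 1036324*(1/254666) = -99868/123889 + 518162/127333 = 51478079974/15775158037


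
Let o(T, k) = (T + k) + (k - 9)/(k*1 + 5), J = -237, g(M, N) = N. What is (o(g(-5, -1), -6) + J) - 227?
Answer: -456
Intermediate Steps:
o(T, k) = T + k + (-9 + k)/(5 + k) (o(T, k) = (T + k) + (-9 + k)/(k + 5) = (T + k) + (-9 + k)/(5 + k) = T + k + (-9 + k)/(5 + k))
(o(g(-5, -1), -6) + J) - 227 = ((-9 + (-6)**2 + 5*(-1) + 6*(-6) - 1*(-6))/(5 - 6) - 237) - 227 = ((-9 + 36 - 5 - 36 + 6)/(-1) - 237) - 227 = (-1*(-8) - 237) - 227 = (8 - 237) - 227 = -229 - 227 = -456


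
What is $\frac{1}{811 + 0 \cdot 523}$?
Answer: $\frac{1}{811} \approx 0.001233$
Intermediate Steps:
$\frac{1}{811 + 0 \cdot 523} = \frac{1}{811 + 0} = \frac{1}{811}$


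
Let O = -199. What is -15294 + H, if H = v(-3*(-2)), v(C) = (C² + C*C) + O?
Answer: -15421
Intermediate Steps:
v(C) = -199 + 2*C² (v(C) = (C² + C*C) - 199 = (C² + C²) - 199 = 2*C² - 199 = -199 + 2*C²)
H = -127 (H = -199 + 2*(-3*(-2))² = -199 + 2*6² = -199 + 2*36 = -199 + 72 = -127)
-15294 + H = -15294 - 127 = -15421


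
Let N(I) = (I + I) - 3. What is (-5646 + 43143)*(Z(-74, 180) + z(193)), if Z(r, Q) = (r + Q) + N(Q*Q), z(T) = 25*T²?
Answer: 37351811616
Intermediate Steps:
N(I) = -3 + 2*I (N(I) = 2*I - 3 = -3 + 2*I)
Z(r, Q) = -3 + Q + r + 2*Q² (Z(r, Q) = (r + Q) + (-3 + 2*(Q*Q)) = (Q + r) + (-3 + 2*Q²) = -3 + Q + r + 2*Q²)
(-5646 + 43143)*(Z(-74, 180) + z(193)) = (-5646 + 43143)*((-3 + 180 - 74 + 2*180²) + 25*193²) = 37497*((-3 + 180 - 74 + 2*32400) + 25*37249) = 37497*((-3 + 180 - 74 + 64800) + 931225) = 37497*(64903 + 931225) = 37497*996128 = 37351811616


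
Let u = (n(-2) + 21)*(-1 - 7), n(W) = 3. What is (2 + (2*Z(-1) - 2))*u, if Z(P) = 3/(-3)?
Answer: 384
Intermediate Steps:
Z(P) = -1 (Z(P) = 3*(-⅓) = -1)
u = -192 (u = (3 + 21)*(-1 - 7) = 24*(-8) = -192)
(2 + (2*Z(-1) - 2))*u = (2 + (2*(-1) - 2))*(-192) = (2 + (-2 - 2))*(-192) = (2 - 4)*(-192) = -2*(-192) = 384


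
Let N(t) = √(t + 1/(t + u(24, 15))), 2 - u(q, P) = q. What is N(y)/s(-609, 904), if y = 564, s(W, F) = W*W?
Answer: √165683438/201017502 ≈ 6.4033e-5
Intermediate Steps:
s(W, F) = W²
u(q, P) = 2 - q
N(t) = √(t + 1/(-22 + t)) (N(t) = √(t + 1/(t + (2 - 1*24))) = √(t + 1/(t + (2 - 24))) = √(t + 1/(t - 22)) = √(t + 1/(-22 + t)))
N(y)/s(-609, 904) = √((1 + 564*(-22 + 564))/(-22 + 564))/((-609)²) = √((1 + 564*542)/542)/370881 = √((1 + 305688)/542)*(1/370881) = √((1/542)*305689)*(1/370881) = √(305689/542)*(1/370881) = (√165683438/542)*(1/370881) = √165683438/201017502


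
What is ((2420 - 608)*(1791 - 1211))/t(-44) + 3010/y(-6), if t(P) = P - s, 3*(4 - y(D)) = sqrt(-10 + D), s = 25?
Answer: -1338973/92 + 903*I/4 ≈ -14554.0 + 225.75*I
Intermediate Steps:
y(D) = 4 - sqrt(-10 + D)/3
t(P) = -25 + P (t(P) = P - 1*25 = P - 25 = -25 + P)
((2420 - 608)*(1791 - 1211))/t(-44) + 3010/y(-6) = ((2420 - 608)*(1791 - 1211))/(-25 - 44) + 3010/(4 - sqrt(-10 - 6)/3) = (1812*580)/(-69) + 3010/(4 - 4*I/3) = 1050960*(-1/69) + 3010/(4 - 4*I/3) = -350320/23 + 3010/(4 - 4*I/3) = -350320/23 + 3010*(9*(4 + 4*I/3)/160) = -350320/23 + 2709*(4 + 4*I/3)/16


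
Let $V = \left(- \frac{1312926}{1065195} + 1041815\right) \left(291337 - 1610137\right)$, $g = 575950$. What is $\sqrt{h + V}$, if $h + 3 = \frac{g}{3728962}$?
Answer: $\frac{2 i \sqrt{669049382741306562721454314356547}}{44134129751} \approx 1.1722 \cdot 10^{6} i$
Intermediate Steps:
$h = - \frac{5305468}{1864481}$ ($h = -3 + \frac{575950}{3728962} = -3 + 575950 \cdot \frac{1}{3728962} = -3 + \frac{287975}{1864481} = - \frac{5305468}{1864481} \approx -2.8455$)
$V = - \frac{32522628340877360}{23671}$ ($V = \left(\left(-1312926\right) \frac{1}{1065195} + 1041815\right) \left(-1318800\right) = \left(- \frac{437642}{355065} + 1041815\right) \left(-1318800\right) = \frac{369911605333}{355065} \left(-1318800\right) = - \frac{32522628340877360}{23671} \approx -1.3739 \cdot 10^{12}$)
$\sqrt{h + V} = \sqrt{- \frac{5305468}{1864481} - \frac{32522628340877360}{23671}} = \sqrt{- \frac{60637822611752946783188}{44134129751}} = \frac{2 i \sqrt{669049382741306562721454314356547}}{44134129751}$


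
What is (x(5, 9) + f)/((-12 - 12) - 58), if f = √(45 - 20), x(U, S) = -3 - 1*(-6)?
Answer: -4/41 ≈ -0.097561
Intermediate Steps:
x(U, S) = 3 (x(U, S) = -3 + 6 = 3)
f = 5 (f = √25 = 5)
(x(5, 9) + f)/((-12 - 12) - 58) = (3 + 5)/((-12 - 12) - 58) = 8/(-24 - 58) = 8/(-82) = 8*(-1/82) = -4/41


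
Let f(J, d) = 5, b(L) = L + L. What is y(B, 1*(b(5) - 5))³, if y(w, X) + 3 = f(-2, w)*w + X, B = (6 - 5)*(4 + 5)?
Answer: 103823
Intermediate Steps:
b(L) = 2*L
B = 9 (B = 1*9 = 9)
y(w, X) = -3 + X + 5*w (y(w, X) = -3 + (5*w + X) = -3 + (X + 5*w) = -3 + X + 5*w)
y(B, 1*(b(5) - 5))³ = (-3 + 1*(2*5 - 5) + 5*9)³ = (-3 + 1*(10 - 5) + 45)³ = (-3 + 1*5 + 45)³ = (-3 + 5 + 45)³ = 47³ = 103823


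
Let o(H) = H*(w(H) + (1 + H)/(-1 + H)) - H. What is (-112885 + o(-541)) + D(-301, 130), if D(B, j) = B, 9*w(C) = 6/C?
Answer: -92018053/813 ≈ -1.1318e+5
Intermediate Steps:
w(C) = 2/(3*C) (w(C) = (6/C)/9 = 2/(3*C))
o(H) = -H + H*(2/(3*H) + (1 + H)/(-1 + H)) (o(H) = H*(2/(3*H) + (1 + H)/(-1 + H)) - H = -H + H*(2/(3*H) + (1 + H)/(-1 + H)))
(-112885 + o(-541)) + D(-301, 130) = (-112885 + 2*(-1 + 4*(-541))/(3*(-1 - 541))) - 301 = (-112885 + (⅔)*(-1 - 2164)/(-542)) - 301 = (-112885 + (⅔)*(-1/542)*(-2165)) - 301 = (-112885 + 2165/813) - 301 = -91773340/813 - 301 = -92018053/813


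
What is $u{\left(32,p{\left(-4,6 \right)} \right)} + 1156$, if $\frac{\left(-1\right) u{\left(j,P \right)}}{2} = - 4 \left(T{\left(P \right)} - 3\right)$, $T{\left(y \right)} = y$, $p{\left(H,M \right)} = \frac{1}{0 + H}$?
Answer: $1130$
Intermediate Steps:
$p{\left(H,M \right)} = \frac{1}{H}$
$u{\left(j,P \right)} = -24 + 8 P$ ($u{\left(j,P \right)} = - 2 \left(- 4 \left(P - 3\right)\right) = - 2 \left(- 4 \left(-3 + P\right)\right) = - 2 \left(12 - 4 P\right) = -24 + 8 P$)
$u{\left(32,p{\left(-4,6 \right)} \right)} + 1156 = \left(-24 + \frac{8}{-4}\right) + 1156 = \left(-24 + 8 \left(- \frac{1}{4}\right)\right) + 1156 = \left(-24 - 2\right) + 1156 = -26 + 1156 = 1130$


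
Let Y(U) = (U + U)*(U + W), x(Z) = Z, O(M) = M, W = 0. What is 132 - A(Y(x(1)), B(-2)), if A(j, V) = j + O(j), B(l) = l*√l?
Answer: 128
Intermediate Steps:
B(l) = l^(3/2)
Y(U) = 2*U² (Y(U) = (U + U)*(U + 0) = (2*U)*U = 2*U²)
A(j, V) = 2*j (A(j, V) = j + j = 2*j)
132 - A(Y(x(1)), B(-2)) = 132 - 2*2*1² = 132 - 2*2*1 = 132 - 2*2 = 132 - 1*4 = 132 - 4 = 128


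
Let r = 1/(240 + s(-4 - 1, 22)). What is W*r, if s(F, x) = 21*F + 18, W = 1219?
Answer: 1219/153 ≈ 7.9673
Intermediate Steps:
s(F, x) = 18 + 21*F
r = 1/153 (r = 1/(240 + (18 + 21*(-4 - 1))) = 1/(240 + (18 + 21*(-5))) = 1/(240 + (18 - 105)) = 1/(240 - 87) = 1/153 ≈ 0.0065359)
W*r = 1219*(1/153) = 1219/153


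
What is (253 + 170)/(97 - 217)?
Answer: -141/40 ≈ -3.5250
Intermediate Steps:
(253 + 170)/(97 - 217) = 423/(-120) = 423*(-1/120) = -141/40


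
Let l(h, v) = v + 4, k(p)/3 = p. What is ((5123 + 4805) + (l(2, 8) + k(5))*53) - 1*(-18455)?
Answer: 29814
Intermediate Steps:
k(p) = 3*p
l(h, v) = 4 + v
((5123 + 4805) + (l(2, 8) + k(5))*53) - 1*(-18455) = ((5123 + 4805) + ((4 + 8) + 3*5)*53) - 1*(-18455) = (9928 + (12 + 15)*53) + 18455 = (9928 + 27*53) + 18455 = (9928 + 1431) + 18455 = 11359 + 18455 = 29814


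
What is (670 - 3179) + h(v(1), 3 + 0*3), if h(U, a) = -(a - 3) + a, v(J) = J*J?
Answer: -2506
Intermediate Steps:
v(J) = J**2
h(U, a) = 3 (h(U, a) = -(-3 + a) + a = (3 - a) + a = 3)
(670 - 3179) + h(v(1), 3 + 0*3) = (670 - 3179) + 3 = -2509 + 3 = -2506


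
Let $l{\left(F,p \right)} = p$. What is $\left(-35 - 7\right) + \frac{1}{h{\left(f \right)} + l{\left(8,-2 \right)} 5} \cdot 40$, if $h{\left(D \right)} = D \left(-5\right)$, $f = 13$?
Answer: $- \frac{638}{15} \approx -42.533$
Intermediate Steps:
$h{\left(D \right)} = - 5 D$
$\left(-35 - 7\right) + \frac{1}{h{\left(f \right)} + l{\left(8,-2 \right)} 5} \cdot 40 = \left(-35 - 7\right) + \frac{1}{\left(-5\right) 13 - 10} \cdot 40 = -42 + \frac{1}{-65 - 10} \cdot 40 = -42 + \frac{1}{-75} \cdot 40 = -42 - \frac{8}{15} = - \frac{638}{15}$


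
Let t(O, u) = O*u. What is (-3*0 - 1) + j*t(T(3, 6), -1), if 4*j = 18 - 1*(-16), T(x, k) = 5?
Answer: -87/2 ≈ -43.500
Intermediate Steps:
j = 17/2 (j = (18 - 1*(-16))/4 = (18 + 16)/4 = (¼)*34 = 17/2 ≈ 8.5000)
(-3*0 - 1) + j*t(T(3, 6), -1) = (-3*0 - 1) + 17*(5*(-1))/2 = (0 - 1) + (17/2)*(-5) = -1 - 85/2 = -87/2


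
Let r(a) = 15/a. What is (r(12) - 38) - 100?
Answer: -547/4 ≈ -136.75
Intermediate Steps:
(r(12) - 38) - 100 = (15/12 - 38) - 100 = (15*(1/12) - 38) - 100 = (5/4 - 38) - 100 = -147/4 - 100 = -547/4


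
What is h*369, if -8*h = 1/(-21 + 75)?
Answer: -41/48 ≈ -0.85417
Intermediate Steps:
h = -1/432 (h = -1/(8*(-21 + 75)) = -⅛/54 = -⅛*1/54 = -1/432 ≈ -0.0023148)
h*369 = -1/432*369 = -41/48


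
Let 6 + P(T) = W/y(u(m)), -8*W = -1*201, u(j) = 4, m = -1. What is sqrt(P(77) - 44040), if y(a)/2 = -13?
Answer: I*sqrt(119102997)/52 ≈ 209.87*I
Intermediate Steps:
y(a) = -26 (y(a) = 2*(-13) = -26)
W = 201/8 (W = -(-1)*201/8 = -1/8*(-201) = 201/8 ≈ 25.125)
P(T) = -1449/208 (P(T) = -6 + (201/8)/(-26) = -6 + (201/8)*(-1/26) = -6 - 201/208 = -1449/208)
sqrt(P(77) - 44040) = sqrt(-1449/208 - 44040) = sqrt(-9161769/208) = I*sqrt(119102997)/52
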